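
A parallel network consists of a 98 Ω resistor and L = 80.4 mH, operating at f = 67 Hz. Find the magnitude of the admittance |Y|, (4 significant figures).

ω = 2πf = 421.0 rad/s
X_L = ωL = 33.85 Ω
Parallel: admittances add. Y = 1/R + 1/(jωL)
Y = (0.01020 − j0.02955) S
|Y| = 0.03126 S → |Z| = 1/|Y| = 31.99 Ω, ∠Z = −∠Y = 70.95°

31.26 mS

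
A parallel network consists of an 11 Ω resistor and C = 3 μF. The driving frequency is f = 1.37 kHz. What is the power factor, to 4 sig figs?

ω = 2πf = 8608 rad/s
X_C = 1/(ωC) = 38.72 Ω
Parallel: admittances add. Y = 1/R + jωC
Y = (0.09091 + j0.02582) S
|Y| = 0.09451 S → |Z| = 1/|Y| = 10.58 Ω, ∠Z = −∠Y = -15.86°
cos φ = cos(-15.86°) = 0.9619

0.9619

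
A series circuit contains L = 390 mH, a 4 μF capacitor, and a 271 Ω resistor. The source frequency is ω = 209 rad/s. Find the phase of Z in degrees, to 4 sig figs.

X_L = ωL = 81.51 Ω
X_C = 1/(ωC) = 1196 Ω
Net reactance X = X_L − X_C = -1115 Ω
Z = 271.0 − j1115 Ω
|Z| = √(271.0² + 1115²) = 1147 Ω
∠Z = arctan(-1115/271.0) = -76.34°

-76.34°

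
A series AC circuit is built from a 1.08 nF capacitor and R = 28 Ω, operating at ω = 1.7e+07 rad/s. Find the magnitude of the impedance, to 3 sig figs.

X_C = 1/(ωC) = 54.5 Ω
Z = 28.0 − j54.5 Ω
|Z| = √(28.0² + 54.5²) = 61.2 Ω

61.2 Ω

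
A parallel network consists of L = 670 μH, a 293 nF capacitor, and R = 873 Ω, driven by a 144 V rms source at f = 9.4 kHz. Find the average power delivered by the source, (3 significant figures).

23.8 W

ω = 2πf = 59060 rad/s
X_L = ωL = 39.6 Ω
X_C = 1/(ωC) = 57.8 Ω
Parallel: admittances add. Y = 1/R + 1/(jωL) + jωC
Y = (0.00115 − j0.00797) S
|Y| = 0.00805 S → |Z| = 1/|Y| = 124 Ω, ∠Z = −∠Y = 81.8°
I = V/|Z| = 1.16 A
P = VI cos φ = 144 × 1.16 × cos(81.8°) = 23.8 W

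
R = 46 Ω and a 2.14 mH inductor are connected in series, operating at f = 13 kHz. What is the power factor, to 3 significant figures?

ω = 2πf = 81680 rad/s
X_L = ωL = 175 Ω
Z = 46.0 + j175 Ω
|Z| = √(46.0² + 175²) = 181 Ω
∠Z = arctan(175/46.0) = 75.3°
cos φ = cos(75.3°) = 0.254

0.254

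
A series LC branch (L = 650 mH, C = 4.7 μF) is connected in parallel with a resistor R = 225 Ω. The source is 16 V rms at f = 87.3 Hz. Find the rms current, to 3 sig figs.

ω = 2πf = 548.5 rad/s
X_L = ωL = 357 Ω
X_C = 1/(ωC) = 388 Ω
Branch 1: Z₁ = R = 225 Ω
Branch 2 (series LC): Z₂ = j(X_L − X_C) = −j31.4 Ω
Parallel: Z = Z₁Z₂/(Z₁+Z₂), |Z| = 31.1 Ω, ∠Z = -82.1°
I = V/|Z| = 16/31.1 = 515 mA

515 mA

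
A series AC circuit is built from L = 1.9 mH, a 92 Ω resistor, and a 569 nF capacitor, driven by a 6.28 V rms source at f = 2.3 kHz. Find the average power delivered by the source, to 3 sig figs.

ω = 2πf = 14450 rad/s
X_L = ωL = 27.5 Ω
X_C = 1/(ωC) = 122 Ω
Net reactance X = X_L − X_C = -94.2 Ω
Z = 92.0 − j94.2 Ω
|Z| = √(92.0² + 94.2²) = 132 Ω
∠Z = arctan(-94.2/92.0) = -45.7°
I = V/|Z| = 47.7 mA
P = VI cos φ = 6.28 × 0.0477 × cos(-45.7°) = 209 mW

209 mW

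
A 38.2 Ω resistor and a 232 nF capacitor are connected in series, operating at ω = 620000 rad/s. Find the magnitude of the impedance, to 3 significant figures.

X_C = 1/(ωC) = 6.95 Ω
Z = 38.2 − j6.95 Ω
|Z| = √(38.2² + 6.95²) = 38.8 Ω

38.8 Ω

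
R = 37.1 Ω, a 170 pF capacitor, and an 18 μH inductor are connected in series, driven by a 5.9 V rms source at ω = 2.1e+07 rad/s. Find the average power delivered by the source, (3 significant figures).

X_L = ωL = 378 Ω
X_C = 1/(ωC) = 280 Ω
Net reactance X = X_L − X_C = 97.9 Ω
Z = 37.1 + j97.9 Ω
|Z| = √(37.1² + 97.9²) = 105 Ω
∠Z = arctan(97.9/37.1) = 69.2°
I = V/|Z| = 56.4 mA
P = VI cos φ = 5.9 × 0.0564 × cos(69.2°) = 118 mW

118 mW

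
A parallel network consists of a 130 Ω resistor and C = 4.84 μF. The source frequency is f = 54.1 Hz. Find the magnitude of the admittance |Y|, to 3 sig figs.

7.87 mS

ω = 2πf = 339.9 rad/s
X_C = 1/(ωC) = 608 Ω
Parallel: admittances add. Y = 1/R + jωC
Y = (0.00769 + j0.00165) S
|Y| = 0.00787 S → |Z| = 1/|Y| = 127 Ω, ∠Z = −∠Y = -12.1°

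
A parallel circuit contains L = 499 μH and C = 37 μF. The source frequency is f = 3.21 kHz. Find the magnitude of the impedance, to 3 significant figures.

ω = 2πf = 20170 rad/s
X_L = ωL = 10.1 Ω
X_C = 1/(ωC) = 1.34 Ω
Parallel: admittances add. Y = 1/(jωL) + jωC
Y = (0 + j0.647) S
|Y| = 0.647 S → |Z| = 1/|Y| = 1.55 Ω, ∠Z = −∠Y = -90.0°

1.55 Ω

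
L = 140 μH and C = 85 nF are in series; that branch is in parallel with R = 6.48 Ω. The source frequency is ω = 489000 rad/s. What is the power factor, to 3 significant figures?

0.990

X_L = ωL = 68.5 Ω
X_C = 1/(ωC) = 24.1 Ω
Branch 1: Z₁ = R = 6.48 Ω
Branch 2 (series LC): Z₂ = j(X_L − X_C) = j44.4 Ω
Parallel: Z = Z₁Z₂/(Z₁+Z₂), |Z| = 6.41 Ω, ∠Z = 8.30°
cos φ = cos(8.30°) = 0.990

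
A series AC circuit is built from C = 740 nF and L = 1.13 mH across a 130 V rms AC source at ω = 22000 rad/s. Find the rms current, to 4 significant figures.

3.555 A

X_L = ωL = 24.86 Ω
X_C = 1/(ωC) = 61.43 Ω
Net reactance X = X_L − X_C = -36.57 Ω
Z = − j36.57 Ω
|Z| = √(0² + 36.57²) = 36.57 Ω
I = V/|Z| = 130/36.57 = 3.555 A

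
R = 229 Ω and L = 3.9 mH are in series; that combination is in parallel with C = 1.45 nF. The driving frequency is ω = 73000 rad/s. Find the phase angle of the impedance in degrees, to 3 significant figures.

49.8°

X_L = ωL = 285 Ω
X_C = 1/(ωC) = 9450 Ω
Branch 1 (R+jX_L): Z₁ = 229 + j285 Ω, |Z₁| = 365 Ω
Branch 2 (−jX_C): Z₂ = −j9450 Ω
Parallel: Z = Z₁Z₂/(Z₁+Z₂), |Z| = 377 Ω, ∠Z = 49.8°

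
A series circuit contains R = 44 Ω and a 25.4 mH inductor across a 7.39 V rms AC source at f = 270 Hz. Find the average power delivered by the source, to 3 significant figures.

634 mW

ω = 2πf = 1696 rad/s
X_L = ωL = 43.1 Ω
Z = 44.0 + j43.1 Ω
|Z| = √(44.0² + 43.1²) = 61.6 Ω
∠Z = arctan(43.1/44.0) = 44.4°
I = V/|Z| = 120 mA
P = VI cos φ = 7.39 × 0.120 × cos(44.4°) = 634 mW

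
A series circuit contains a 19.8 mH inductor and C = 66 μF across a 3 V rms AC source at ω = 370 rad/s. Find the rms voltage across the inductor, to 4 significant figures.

X_L = ωL = 7.326 Ω
X_C = 1/(ωC) = 40.95 Ω
Net reactance X = X_L − X_C = -33.62 Ω
Z = − j33.62 Ω
|Z| = √(0² + 33.62²) = 33.62 Ω
I = V/|Z| = 89.22 mA
V_L = I·|Z_L| = 0.08922 × 7.326 = 0.6536 V

0.6536 V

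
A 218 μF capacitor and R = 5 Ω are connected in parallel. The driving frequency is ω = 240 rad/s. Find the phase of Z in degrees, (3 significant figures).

-14.7°

X_C = 1/(ωC) = 19.1 Ω
Parallel: admittances add. Y = 1/R + jωC
Y = (0.200 + j0.0523) S
|Y| = 0.207 S → |Z| = 1/|Y| = 4.84 Ω, ∠Z = −∠Y = -14.7°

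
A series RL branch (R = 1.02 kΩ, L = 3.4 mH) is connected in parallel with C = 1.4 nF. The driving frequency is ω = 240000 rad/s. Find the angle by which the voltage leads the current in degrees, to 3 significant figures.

X_L = ωL = 816 Ω
X_C = 1/(ωC) = 2980 Ω
Branch 1 (R+jX_L): Z₁ = 1020 + j816 Ω, |Z₁| = 1310 Ω
Branch 2 (−jX_C): Z₂ = −j2980 Ω
Parallel: Z = Z₁Z₂/(Z₁+Z₂), |Z| = 1630 Ω, ∠Z = 13.4°

13.4°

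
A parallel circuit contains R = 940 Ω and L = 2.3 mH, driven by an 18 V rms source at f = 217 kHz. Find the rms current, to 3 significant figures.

20.0 mA

ω = 2πf = 1.363e+06 rad/s
X_L = ωL = 3140 Ω
Parallel: admittances add. Y = 1/R + 1/(jωL)
Y = (0.00106 − j0.000319) S
|Y| = 0.00111 S → |Z| = 1/|Y| = 900 Ω, ∠Z = −∠Y = 16.7°
I = V/|Z| = 18/900 = 20.0 mA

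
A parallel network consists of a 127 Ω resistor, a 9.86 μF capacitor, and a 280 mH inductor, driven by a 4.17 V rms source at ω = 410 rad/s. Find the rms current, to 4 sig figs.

38.17 mA

X_L = ωL = 114.8 Ω
X_C = 1/(ωC) = 247.4 Ω
Parallel: admittances add. Y = 1/R + 1/(jωL) + jωC
Y = (0.007874 − j0.004668) S
|Y| = 0.009154 S → |Z| = 1/|Y| = 109.2 Ω, ∠Z = −∠Y = 30.66°
I = V/|Z| = 4.17/109.2 = 38.17 mA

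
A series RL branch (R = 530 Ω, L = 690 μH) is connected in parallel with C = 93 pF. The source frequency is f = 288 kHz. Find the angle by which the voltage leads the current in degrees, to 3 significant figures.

60.6°

ω = 2πf = 1.81e+06 rad/s
X_L = ωL = 1250 Ω
X_C = 1/(ωC) = 5940 Ω
Branch 1 (R+jX_L): Z₁ = 530 + j1250 Ω, |Z₁| = 1360 Ω
Branch 2 (−jX_C): Z₂ = −j5940 Ω
Parallel: Z = Z₁Z₂/(Z₁+Z₂), |Z| = 1710 Ω, ∠Z = 60.6°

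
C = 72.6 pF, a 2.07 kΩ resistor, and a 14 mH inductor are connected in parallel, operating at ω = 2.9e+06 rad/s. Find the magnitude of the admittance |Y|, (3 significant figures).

X_L = ωL = 40600 Ω
X_C = 1/(ωC) = 4750 Ω
Parallel: admittances add. Y = 1/R + 1/(jωL) + jωC
Y = (0.000483 + j0.000186) S
|Y| = 0.000518 S → |Z| = 1/|Y| = 1930 Ω, ∠Z = −∠Y = -21.0°

518 μS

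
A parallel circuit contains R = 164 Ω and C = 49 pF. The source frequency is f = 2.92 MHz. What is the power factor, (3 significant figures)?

ω = 2πf = 1.835e+07 rad/s
X_C = 1/(ωC) = 1110 Ω
Parallel: admittances add. Y = 1/R + jωC
Y = (0.00610 + j0.000899) S
|Y| = 0.00616 S → |Z| = 1/|Y| = 162 Ω, ∠Z = −∠Y = -8.39°
cos φ = cos(-8.39°) = 0.989

0.989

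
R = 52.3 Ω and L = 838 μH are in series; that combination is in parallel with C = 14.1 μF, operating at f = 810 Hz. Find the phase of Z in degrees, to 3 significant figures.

ω = 2πf = 5089 rad/s
X_L = ωL = 4.26 Ω
X_C = 1/(ωC) = 13.9 Ω
Branch 1 (R+jX_L): Z₁ = 52.3 + j4.26 Ω, |Z₁| = 52.5 Ω
Branch 2 (−jX_C): Z₂ = −j13.9 Ω
Parallel: Z = Z₁Z₂/(Z₁+Z₂), |Z| = 13.7 Ω, ∠Z = -74.9°

-74.9°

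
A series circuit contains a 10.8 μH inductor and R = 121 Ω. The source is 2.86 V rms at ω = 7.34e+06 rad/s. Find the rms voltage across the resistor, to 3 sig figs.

X_L = ωL = 79.3 Ω
Z = 121 + j79.3 Ω
|Z| = √(121² + 79.3²) = 145 Ω
I = V/|Z| = 19.8 mA
V_R = I·|Z_R| = 0.0198 × 121 = 2.39 V

2.39 V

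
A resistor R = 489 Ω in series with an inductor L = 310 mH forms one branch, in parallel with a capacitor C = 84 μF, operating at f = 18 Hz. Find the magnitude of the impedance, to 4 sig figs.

104.5 Ω

ω = 2πf = 113.1 rad/s
X_L = ωL = 35.06 Ω
X_C = 1/(ωC) = 105.3 Ω
Branch 1 (R+jX_L): Z₁ = 489.0 + j35.06 Ω, |Z₁| = 490.3 Ω
Branch 2 (−jX_C): Z₂ = −j105.3 Ω
Parallel: Z = Z₁Z₂/(Z₁+Z₂), |Z| = 104.5 Ω, ∠Z = -77.73°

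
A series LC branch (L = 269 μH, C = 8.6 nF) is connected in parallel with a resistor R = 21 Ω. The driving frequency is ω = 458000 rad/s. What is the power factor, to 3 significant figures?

0.987

X_L = ωL = 123 Ω
X_C = 1/(ωC) = 254 Ω
Branch 1: Z₁ = R = 21.0 Ω
Branch 2 (series LC): Z₂ = j(X_L − X_C) = −j131 Ω
Parallel: Z = Z₁Z₂/(Z₁+Z₂), |Z| = 20.7 Ω, ∠Z = -9.13°
cos φ = cos(-9.13°) = 0.987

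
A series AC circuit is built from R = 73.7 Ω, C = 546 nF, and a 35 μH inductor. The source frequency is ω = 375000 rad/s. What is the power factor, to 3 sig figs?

X_L = ωL = 13.1 Ω
X_C = 1/(ωC) = 4.88 Ω
Net reactance X = X_L − X_C = 8.24 Ω
Z = 73.7 + j8.24 Ω
|Z| = √(73.7² + 8.24²) = 74.2 Ω
∠Z = arctan(8.24/73.7) = 6.38°
cos φ = cos(6.38°) = 0.994

0.994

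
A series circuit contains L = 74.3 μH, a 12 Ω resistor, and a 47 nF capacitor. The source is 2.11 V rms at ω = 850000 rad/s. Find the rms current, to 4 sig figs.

52.79 mA

X_L = ωL = 63.16 Ω
X_C = 1/(ωC) = 25.03 Ω
Net reactance X = X_L − X_C = 38.12 Ω
Z = 12.00 + j38.12 Ω
|Z| = √(12.00² + 38.12²) = 39.97 Ω
I = V/|Z| = 2.11/39.97 = 52.79 mA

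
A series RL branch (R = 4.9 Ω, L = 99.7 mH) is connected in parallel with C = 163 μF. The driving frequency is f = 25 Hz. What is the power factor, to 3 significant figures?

ω = 2πf = 157.1 rad/s
X_L = ωL = 15.7 Ω
X_C = 1/(ωC) = 39.1 Ω
Branch 1 (R+jX_L): Z₁ = 4.90 + j15.7 Ω, |Z₁| = 16.4 Ω
Branch 2 (−jX_C): Z₂ = −j39.1 Ω
Parallel: Z = Z₁Z₂/(Z₁+Z₂), |Z| = 26.8 Ω, ∠Z = 60.8°
cos φ = cos(60.8°) = 0.488

0.488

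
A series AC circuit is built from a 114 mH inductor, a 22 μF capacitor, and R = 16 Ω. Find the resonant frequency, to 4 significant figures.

100.5 Hz

ω₀ = 1/√(LC) = 1/√(0.114 × 2.2e-05) = 631.4 rad/s
f₀ = ω₀/(2π) = 100.5 Hz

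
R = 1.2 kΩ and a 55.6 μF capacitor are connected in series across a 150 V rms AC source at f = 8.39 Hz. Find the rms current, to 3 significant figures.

ω = 2πf = 52.72 rad/s
X_C = 1/(ωC) = 341 Ω
Z = 1200 − j341 Ω
|Z| = √(1200² + 341²) = 1250 Ω
I = V/|Z| = 150/1250 = 120 mA

120 mA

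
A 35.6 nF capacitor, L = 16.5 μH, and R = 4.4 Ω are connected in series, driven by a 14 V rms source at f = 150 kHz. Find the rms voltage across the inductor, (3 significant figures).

ω = 2πf = 942500 rad/s
X_L = ωL = 15.6 Ω
X_C = 1/(ωC) = 29.8 Ω
Net reactance X = X_L − X_C = -14.3 Ω
Z = 4.40 − j14.3 Ω
|Z| = √(4.40² + 14.3²) = 14.9 Ω
I = V/|Z| = 939 mA
V_L = I·|Z_L| = 0.939 × 15.6 = 14.6 V

14.6 V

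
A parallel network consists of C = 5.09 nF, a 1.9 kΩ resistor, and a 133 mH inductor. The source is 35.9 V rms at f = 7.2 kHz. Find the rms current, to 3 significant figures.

ω = 2πf = 45240 rad/s
X_L = ωL = 6020 Ω
X_C = 1/(ωC) = 4340 Ω
Parallel: admittances add. Y = 1/R + 1/(jωL) + jωC
Y = (0.000526 + j6.41e-05) S
|Y| = 0.000530 S → |Z| = 1/|Y| = 1890 Ω, ∠Z = −∠Y = -6.94°
I = V/|Z| = 35.9/1890 = 19.0 mA

19.0 mA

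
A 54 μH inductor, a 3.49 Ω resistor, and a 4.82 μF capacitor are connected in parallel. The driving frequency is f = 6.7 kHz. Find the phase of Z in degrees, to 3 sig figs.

39.6°

ω = 2πf = 42100 rad/s
X_L = ωL = 2.27 Ω
X_C = 1/(ωC) = 4.93 Ω
Parallel: admittances add. Y = 1/R + 1/(jωL) + jωC
Y = (0.287 − j0.237) S
|Y| = 0.372 S → |Z| = 1/|Y| = 2.69 Ω, ∠Z = −∠Y = 39.6°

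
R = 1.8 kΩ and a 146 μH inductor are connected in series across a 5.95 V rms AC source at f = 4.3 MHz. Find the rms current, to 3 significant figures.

ω = 2πf = 2.702e+07 rad/s
X_L = ωL = 3940 Ω
Z = 1800 + j3940 Ω
|Z| = √(1800² + 3940²) = 4340 Ω
I = V/|Z| = 5.95/4340 = 1.37 mA

1.37 mA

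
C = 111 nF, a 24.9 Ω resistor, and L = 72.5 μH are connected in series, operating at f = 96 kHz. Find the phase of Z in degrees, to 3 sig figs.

49.1°

ω = 2πf = 603200 rad/s
X_L = ωL = 43.7 Ω
X_C = 1/(ωC) = 14.9 Ω
Net reactance X = X_L − X_C = 28.8 Ω
Z = 24.9 + j28.8 Ω
|Z| = √(24.9² + 28.8²) = 38.1 Ω
∠Z = arctan(28.8/24.9) = 49.1°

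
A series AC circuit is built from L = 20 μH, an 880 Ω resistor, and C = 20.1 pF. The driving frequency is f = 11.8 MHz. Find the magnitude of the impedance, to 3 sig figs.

1200 Ω

ω = 2πf = 7.414e+07 rad/s
X_L = ωL = 1480 Ω
X_C = 1/(ωC) = 671 Ω
Net reactance X = X_L − X_C = 812 Ω
Z = 880 + j812 Ω
|Z| = √(880² + 812²) = 1200 Ω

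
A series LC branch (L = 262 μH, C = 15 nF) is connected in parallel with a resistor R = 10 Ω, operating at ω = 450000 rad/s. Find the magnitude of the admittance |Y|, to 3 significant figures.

105 mS

X_L = ωL = 118 Ω
X_C = 1/(ωC) = 148 Ω
Branch 1: Z₁ = R = 10.0 Ω
Branch 2 (series LC): Z₂ = j(X_L − X_C) = −j30.2 Ω
Parallel: Z = Z₁Z₂/(Z₁+Z₂), |Z| = 9.49 Ω, ∠Z = -18.3°
|Y| = 1/|Z| = 105 mS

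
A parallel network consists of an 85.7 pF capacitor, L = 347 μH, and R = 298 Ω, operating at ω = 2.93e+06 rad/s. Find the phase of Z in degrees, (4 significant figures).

12.31°

X_L = ωL = 1017 Ω
X_C = 1/(ωC) = 3982 Ω
Parallel: admittances add. Y = 1/R + 1/(jωL) + jωC
Y = (0.003356 − j0.0007325) S
|Y| = 0.003435 S → |Z| = 1/|Y| = 291.1 Ω, ∠Z = −∠Y = 12.31°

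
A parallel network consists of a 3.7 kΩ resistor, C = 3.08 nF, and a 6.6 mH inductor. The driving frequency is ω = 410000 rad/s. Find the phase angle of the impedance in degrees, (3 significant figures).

X_L = ωL = 2710 Ω
X_C = 1/(ωC) = 792 Ω
Parallel: admittances add. Y = 1/R + 1/(jωL) + jωC
Y = (0.000270 + j0.000893) S
|Y| = 0.000933 S → |Z| = 1/|Y| = 1070 Ω, ∠Z = −∠Y = -73.2°

-73.2°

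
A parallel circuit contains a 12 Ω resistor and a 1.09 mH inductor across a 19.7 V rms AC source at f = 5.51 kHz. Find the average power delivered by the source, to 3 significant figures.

32.3 W

ω = 2πf = 34620 rad/s
X_L = ωL = 37.7 Ω
Parallel: admittances add. Y = 1/R + 1/(jωL)
Y = (0.0833 − j0.0265) S
|Y| = 0.0874 S → |Z| = 1/|Y| = 11.4 Ω, ∠Z = −∠Y = 17.6°
I = V/|Z| = 1.72 A
P = VI cos φ = 19.7 × 1.72 × cos(17.6°) = 32.3 W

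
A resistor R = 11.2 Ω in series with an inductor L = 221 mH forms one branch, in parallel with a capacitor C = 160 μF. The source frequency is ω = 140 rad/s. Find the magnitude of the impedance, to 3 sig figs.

X_L = ωL = 30.9 Ω
X_C = 1/(ωC) = 44.6 Ω
Branch 1 (R+jX_L): Z₁ = 11.2 + j30.9 Ω, |Z₁| = 32.9 Ω
Branch 2 (−jX_C): Z₂ = −j44.6 Ω
Parallel: Z = Z₁Z₂/(Z₁+Z₂), |Z| = 83.0 Ω, ∠Z = 30.8°

83.0 Ω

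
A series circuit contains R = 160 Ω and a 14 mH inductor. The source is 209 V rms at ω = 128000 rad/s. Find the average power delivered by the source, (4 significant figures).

2.159 W

X_L = ωL = 1792 Ω
Z = 160.0 + j1792 Ω
|Z| = √(160.0² + 1792²) = 1799 Ω
∠Z = arctan(1792/160.0) = 84.90°
I = V/|Z| = 116.2 mA
P = VI cos φ = 209 × 0.1162 × cos(84.90°) = 2.159 W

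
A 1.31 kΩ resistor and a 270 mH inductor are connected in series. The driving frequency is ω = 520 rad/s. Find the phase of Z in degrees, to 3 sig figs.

6.12°

X_L = ωL = 140 Ω
Z = 1310 + j140 Ω
|Z| = √(1310² + 140²) = 1320 Ω
∠Z = arctan(140/1310) = 6.12°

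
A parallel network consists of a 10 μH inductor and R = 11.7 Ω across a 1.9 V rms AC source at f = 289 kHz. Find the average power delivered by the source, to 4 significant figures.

ω = 2πf = 1.816e+06 rad/s
X_L = ωL = 18.16 Ω
Parallel: admittances add. Y = 1/R + 1/(jωL)
Y = (0.08547 − j0.05507) S
|Y| = 0.1017 S → |Z| = 1/|Y| = 9.835 Ω, ∠Z = −∠Y = 32.79°
I = V/|Z| = 193.2 mA
P = VI cos φ = 1.9 × 0.1932 × cos(32.79°) = 308.5 mW

308.5 mW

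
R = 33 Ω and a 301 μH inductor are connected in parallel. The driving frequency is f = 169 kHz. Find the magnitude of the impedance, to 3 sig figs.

ω = 2πf = 1.062e+06 rad/s
X_L = ωL = 320 Ω
Parallel: admittances add. Y = 1/R + 1/(jωL)
Y = (0.0303 − j0.00313) S
|Y| = 0.0305 S → |Z| = 1/|Y| = 32.8 Ω, ∠Z = −∠Y = 5.89°

32.8 Ω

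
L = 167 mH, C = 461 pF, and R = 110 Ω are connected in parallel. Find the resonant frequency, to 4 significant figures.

18.14 kHz

ω₀ = 1/√(LC) = 1/√(0.167 × 4.61e-10) = 114000 rad/s
f₀ = ω₀/(2π) = 18.14 kHz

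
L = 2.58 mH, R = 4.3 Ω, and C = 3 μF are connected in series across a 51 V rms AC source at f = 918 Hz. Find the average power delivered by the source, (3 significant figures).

ω = 2πf = 5768 rad/s
X_L = ωL = 14.9 Ω
X_C = 1/(ωC) = 57.8 Ω
Net reactance X = X_L − X_C = -42.9 Ω
Z = 4.30 − j42.9 Ω
|Z| = √(4.30² + 42.9²) = 43.1 Ω
∠Z = arctan(-42.9/4.30) = -84.3°
I = V/|Z| = 1.18 A
P = VI cos φ = 51 × 1.18 × cos(-84.3°) = 6.01 W

6.01 W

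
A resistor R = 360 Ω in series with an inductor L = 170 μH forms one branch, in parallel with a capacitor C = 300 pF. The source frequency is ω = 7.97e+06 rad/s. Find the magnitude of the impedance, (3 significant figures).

584 Ω

X_L = ωL = 1350 Ω
X_C = 1/(ωC) = 418 Ω
Branch 1 (R+jX_L): Z₁ = 360 + j1350 Ω, |Z₁| = 1400 Ω
Branch 2 (−jX_C): Z₂ = −j418 Ω
Parallel: Z = Z₁Z₂/(Z₁+Z₂), |Z| = 584 Ω, ∠Z = -83.9°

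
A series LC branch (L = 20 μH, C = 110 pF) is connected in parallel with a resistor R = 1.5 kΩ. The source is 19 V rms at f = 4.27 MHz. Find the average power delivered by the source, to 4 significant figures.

ω = 2πf = 2.683e+07 rad/s
X_L = ωL = 536.6 Ω
X_C = 1/(ωC) = 338.8 Ω
Branch 1: Z₁ = R = 1500 Ω
Branch 2 (series LC): Z₂ = j(X_L − X_C) = j197.7 Ω
Parallel: Z = Z₁Z₂/(Z₁+Z₂), |Z| = 196.0 Ω, ∠Z = 82.49°
I = V/|Z| = 96.92 mA
P = VI cos φ = 19 × 0.09692 × cos(82.49°) = 240.7 mW

240.7 mW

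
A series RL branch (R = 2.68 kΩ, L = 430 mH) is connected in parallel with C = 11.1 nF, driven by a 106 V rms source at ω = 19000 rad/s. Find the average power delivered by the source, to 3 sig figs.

X_L = ωL = 8170 Ω
X_C = 1/(ωC) = 4740 Ω
Branch 1 (R+jX_L): Z₁ = 2680 + j8170 Ω, |Z₁| = 8600 Ω
Branch 2 (−jX_C): Z₂ = −j4740 Ω
Parallel: Z = Z₁Z₂/(Z₁+Z₂), |Z| = 9370 Ω, ∠Z = -70.1°
I = V/|Z| = 11.3 mA
P = VI cos φ = 106 × 0.0113 × cos(-70.1°) = 407 mW

407 mW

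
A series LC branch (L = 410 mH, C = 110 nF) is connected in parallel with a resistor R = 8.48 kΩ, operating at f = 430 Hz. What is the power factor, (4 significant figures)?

ω = 2πf = 2702 rad/s
X_L = ωL = 1108 Ω
X_C = 1/(ωC) = 3365 Ω
Branch 1: Z₁ = R = 8480 Ω
Branch 2 (series LC): Z₂ = j(X_L − X_C) = −j2257 Ω
Parallel: Z = Z₁Z₂/(Z₁+Z₂), |Z| = 2181 Ω, ∠Z = -75.10°
cos φ = cos(-75.10°) = 0.2572

0.2572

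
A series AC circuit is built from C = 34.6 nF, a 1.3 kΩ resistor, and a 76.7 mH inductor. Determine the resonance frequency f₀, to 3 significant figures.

ω₀ = 1/√(LC) = 1/√(0.0767 × 3.46e-08) = 19410 rad/s
f₀ = ω₀/(2π) = 3.09 kHz

3.09 kHz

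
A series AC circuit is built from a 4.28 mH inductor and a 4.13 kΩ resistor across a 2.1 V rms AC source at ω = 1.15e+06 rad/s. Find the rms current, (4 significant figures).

X_L = ωL = 4922 Ω
Z = 4130 + j4922 Ω
|Z| = √(4130² + 4922²) = 6425 Ω
I = V/|Z| = 2.1/6425 = 326.8 μA

326.8 μA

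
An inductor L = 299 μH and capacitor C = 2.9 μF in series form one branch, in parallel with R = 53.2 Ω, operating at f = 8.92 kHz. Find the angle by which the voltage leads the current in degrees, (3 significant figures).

ω = 2πf = 56050 rad/s
X_L = ωL = 16.8 Ω
X_C = 1/(ωC) = 6.15 Ω
Branch 1: Z₁ = R = 53.2 Ω
Branch 2 (series LC): Z₂ = j(X_L − X_C) = j10.6 Ω
Parallel: Z = Z₁Z₂/(Z₁+Z₂), |Z| = 10.4 Ω, ∠Z = 78.7°

78.7°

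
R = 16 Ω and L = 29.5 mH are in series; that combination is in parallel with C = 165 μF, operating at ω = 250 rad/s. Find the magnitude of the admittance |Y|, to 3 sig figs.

54.4 mS

X_L = ωL = 7.38 Ω
X_C = 1/(ωC) = 24.2 Ω
Branch 1 (R+jX_L): Z₁ = 16.0 + j7.38 Ω, |Z₁| = 17.6 Ω
Branch 2 (−jX_C): Z₂ = −j24.2 Ω
Parallel: Z = Z₁Z₂/(Z₁+Z₂), |Z| = 18.4 Ω, ∠Z = -18.7°
|Y| = 1/|Z| = 54.4 mS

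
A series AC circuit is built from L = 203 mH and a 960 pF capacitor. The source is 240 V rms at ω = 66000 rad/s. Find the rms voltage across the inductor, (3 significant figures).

1350 V

X_L = ωL = 13400 Ω
X_C = 1/(ωC) = 15800 Ω
Net reactance X = X_L − X_C = -2380 Ω
Z = − j2380 Ω
|Z| = √(0² + 2380²) = 2380 Ω
I = V/|Z| = 101 mA
V_L = I·|Z_L| = 0.101 × 13400 = 1350 V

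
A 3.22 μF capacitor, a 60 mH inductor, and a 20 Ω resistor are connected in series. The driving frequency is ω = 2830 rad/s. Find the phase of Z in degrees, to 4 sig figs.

71.58°

X_L = ωL = 169.8 Ω
X_C = 1/(ωC) = 109.7 Ω
Net reactance X = X_L − X_C = 60.06 Ω
Z = 20.00 + j60.06 Ω
|Z| = √(20.00² + 60.06²) = 63.30 Ω
∠Z = arctan(60.06/20.00) = 71.58°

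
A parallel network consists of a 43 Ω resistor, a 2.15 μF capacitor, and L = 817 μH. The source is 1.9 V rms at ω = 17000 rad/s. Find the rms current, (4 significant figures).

80.55 mA

X_L = ωL = 13.89 Ω
X_C = 1/(ωC) = 27.36 Ω
Parallel: admittances add. Y = 1/R + 1/(jωL) + jωC
Y = (0.02326 − j0.03545) S
|Y| = 0.04240 S → |Z| = 1/|Y| = 23.59 Ω, ∠Z = −∠Y = 56.73°
I = V/|Z| = 1.9/23.59 = 80.55 mA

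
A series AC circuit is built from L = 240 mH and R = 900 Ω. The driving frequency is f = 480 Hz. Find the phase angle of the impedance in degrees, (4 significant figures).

38.81°

ω = 2πf = 3016 rad/s
X_L = ωL = 723.8 Ω
Z = 900.0 + j723.8 Ω
|Z| = √(900.0² + 723.8²) = 1155 Ω
∠Z = arctan(723.8/900.0) = 38.81°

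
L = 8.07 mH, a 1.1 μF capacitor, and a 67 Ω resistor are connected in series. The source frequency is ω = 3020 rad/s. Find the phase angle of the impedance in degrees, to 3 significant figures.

X_L = ωL = 24.4 Ω
X_C = 1/(ωC) = 301 Ω
Net reactance X = X_L − X_C = -277 Ω
Z = 67.0 − j277 Ω
|Z| = √(67.0² + 277²) = 285 Ω
∠Z = arctan(-277/67.0) = -76.4°

-76.4°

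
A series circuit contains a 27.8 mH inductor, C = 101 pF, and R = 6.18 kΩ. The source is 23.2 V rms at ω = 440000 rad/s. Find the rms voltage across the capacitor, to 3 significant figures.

X_L = ωL = 12200 Ω
X_C = 1/(ωC) = 22500 Ω
Net reactance X = X_L − X_C = -10300 Ω
Z = 6180 − j10300 Ω
|Z| = √(6180² + 10300²) = 12000 Ω
I = V/|Z| = 1.94 mA
V_C = I·|Z_C| = 0.00194 × 22500 = 43.6 V

43.6 V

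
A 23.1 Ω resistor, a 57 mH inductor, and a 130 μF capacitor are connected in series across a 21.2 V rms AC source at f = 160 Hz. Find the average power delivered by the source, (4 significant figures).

ω = 2πf = 1005 rad/s
X_L = ωL = 57.30 Ω
X_C = 1/(ωC) = 7.652 Ω
Net reactance X = X_L − X_C = 49.65 Ω
Z = 23.10 + j49.65 Ω
|Z| = √(23.10² + 49.65²) = 54.76 Ω
∠Z = arctan(49.65/23.10) = 65.05°
I = V/|Z| = 387.1 mA
P = VI cos φ = 21.2 × 0.3871 × cos(65.05°) = 3.462 W

3.462 W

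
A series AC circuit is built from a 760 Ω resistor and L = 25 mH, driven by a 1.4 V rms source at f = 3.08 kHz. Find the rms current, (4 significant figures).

ω = 2πf = 19350 rad/s
X_L = ωL = 483.8 Ω
Z = 760.0 + j483.8 Ω
|Z| = √(760.0² + 483.8²) = 900.9 Ω
I = V/|Z| = 1.4/900.9 = 1.554 mA

1.554 mA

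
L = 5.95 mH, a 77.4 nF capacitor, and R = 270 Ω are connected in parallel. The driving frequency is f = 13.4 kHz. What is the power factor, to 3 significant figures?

0.634

ω = 2πf = 84190 rad/s
X_L = ωL = 501 Ω
X_C = 1/(ωC) = 153 Ω
Parallel: admittances add. Y = 1/R + 1/(jωL) + jωC
Y = (0.00370 + j0.00452) S
|Y| = 0.00584 S → |Z| = 1/|Y| = 171 Ω, ∠Z = −∠Y = -50.7°
cos φ = cos(-50.7°) = 0.634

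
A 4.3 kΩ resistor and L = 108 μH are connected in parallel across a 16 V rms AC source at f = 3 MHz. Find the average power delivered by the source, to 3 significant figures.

59.5 mW

ω = 2πf = 1.885e+07 rad/s
X_L = ωL = 2040 Ω
Parallel: admittances add. Y = 1/R + 1/(jωL)
Y = (0.000233 − j0.000491) S
|Y| = 0.000543 S → |Z| = 1/|Y| = 1840 Ω, ∠Z = −∠Y = 64.7°
I = V/|Z| = 8.70 mA
P = VI cos φ = 16 × 0.00870 × cos(64.7°) = 59.5 mW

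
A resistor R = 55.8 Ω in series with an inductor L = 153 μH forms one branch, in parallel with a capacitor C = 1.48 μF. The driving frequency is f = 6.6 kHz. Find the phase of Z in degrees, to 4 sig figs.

ω = 2πf = 41470 rad/s
X_L = ωL = 6.345 Ω
X_C = 1/(ωC) = 16.29 Ω
Branch 1 (R+jX_L): Z₁ = 55.80 + j6.345 Ω, |Z₁| = 56.16 Ω
Branch 2 (−jX_C): Z₂ = −j16.29 Ω
Parallel: Z = Z₁Z₂/(Z₁+Z₂), |Z| = 16.14 Ω, ∠Z = -73.40°

-73.40°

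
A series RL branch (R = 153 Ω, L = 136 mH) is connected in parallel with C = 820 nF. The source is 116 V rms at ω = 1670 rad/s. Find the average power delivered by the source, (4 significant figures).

27.45 W

X_L = ωL = 227.1 Ω
X_C = 1/(ωC) = 730.2 Ω
Branch 1 (R+jX_L): Z₁ = 153.0 + j227.1 Ω, |Z₁| = 273.8 Ω
Branch 2 (−jX_C): Z₂ = −j730.2 Ω
Parallel: Z = Z₁Z₂/(Z₁+Z₂), |Z| = 380.3 Ω, ∠Z = 39.12°
I = V/|Z| = 305.0 mA
P = VI cos φ = 116 × 0.3050 × cos(39.12°) = 27.45 W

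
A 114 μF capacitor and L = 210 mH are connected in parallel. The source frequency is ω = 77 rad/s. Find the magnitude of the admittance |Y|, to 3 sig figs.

53.1 mS

X_L = ωL = 16.2 Ω
X_C = 1/(ωC) = 114 Ω
Parallel: admittances add. Y = 1/(jωL) + jωC
Y = (0 − j0.0531) S
|Y| = 0.0531 S → |Z| = 1/|Y| = 18.8 Ω, ∠Z = −∠Y = 90.0°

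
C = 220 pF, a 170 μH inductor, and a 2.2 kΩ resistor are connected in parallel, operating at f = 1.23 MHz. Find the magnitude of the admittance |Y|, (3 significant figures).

ω = 2πf = 7.728e+06 rad/s
X_L = ωL = 1310 Ω
X_C = 1/(ωC) = 588 Ω
Parallel: admittances add. Y = 1/R + 1/(jωL) + jωC
Y = (0.000455 + j0.000939) S
|Y| = 0.00104 S → |Z| = 1/|Y| = 958 Ω, ∠Z = −∠Y = -64.2°

1.04 mS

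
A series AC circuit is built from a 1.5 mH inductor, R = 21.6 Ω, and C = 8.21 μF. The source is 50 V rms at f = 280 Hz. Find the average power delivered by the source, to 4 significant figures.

11.02 W

ω = 2πf = 1759 rad/s
X_L = ωL = 2.639 Ω
X_C = 1/(ωC) = 69.23 Ω
Net reactance X = X_L − X_C = -66.59 Ω
Z = 21.60 − j66.59 Ω
|Z| = √(21.60² + 66.59²) = 70.01 Ω
∠Z = arctan(-66.59/21.60) = -72.03°
I = V/|Z| = 714.2 mA
P = VI cos φ = 50 × 0.7142 × cos(-72.03°) = 11.02 W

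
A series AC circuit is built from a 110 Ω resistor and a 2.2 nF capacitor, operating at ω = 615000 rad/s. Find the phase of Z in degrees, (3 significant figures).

-81.5°

X_C = 1/(ωC) = 739 Ω
Z = 110 − j739 Ω
|Z| = √(110² + 739²) = 747 Ω
∠Z = arctan(-739/110) = -81.5°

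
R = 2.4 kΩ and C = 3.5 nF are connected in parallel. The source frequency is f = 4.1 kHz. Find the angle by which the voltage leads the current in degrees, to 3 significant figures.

ω = 2πf = 25760 rad/s
X_C = 1/(ωC) = 11100 Ω
Parallel: admittances add. Y = 1/R + jωC
Y = (0.000417 + j9.02e-05) S
|Y| = 0.000426 S → |Z| = 1/|Y| = 2350 Ω, ∠Z = −∠Y = -12.2°

-12.2°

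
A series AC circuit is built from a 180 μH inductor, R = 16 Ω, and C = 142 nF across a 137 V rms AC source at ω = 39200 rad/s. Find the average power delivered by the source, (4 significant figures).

9.995 W

X_L = ωL = 7.056 Ω
X_C = 1/(ωC) = 179.6 Ω
Net reactance X = X_L − X_C = -172.6 Ω
Z = 16.00 − j172.6 Ω
|Z| = √(16.00² + 172.6²) = 173.3 Ω
∠Z = arctan(-172.6/16.00) = -84.70°
I = V/|Z| = 790.4 mA
P = VI cos φ = 137 × 0.7904 × cos(-84.70°) = 9.995 W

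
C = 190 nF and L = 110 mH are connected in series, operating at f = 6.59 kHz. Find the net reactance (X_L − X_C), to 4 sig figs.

ω = 2πf = 41410 rad/s
X_L = ωL = 4555 Ω
X_C = 1/(ωC) = 127.1 Ω
X = 4555 − 127.1 = 4428 Ω

4428 Ω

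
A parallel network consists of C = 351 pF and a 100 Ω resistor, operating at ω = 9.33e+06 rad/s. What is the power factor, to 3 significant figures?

0.950

X_C = 1/(ωC) = 305 Ω
Parallel: admittances add. Y = 1/R + jωC
Y = (0.0100 + j0.00327) S
|Y| = 0.0105 S → |Z| = 1/|Y| = 95.0 Ω, ∠Z = −∠Y = -18.1°
cos φ = cos(-18.1°) = 0.950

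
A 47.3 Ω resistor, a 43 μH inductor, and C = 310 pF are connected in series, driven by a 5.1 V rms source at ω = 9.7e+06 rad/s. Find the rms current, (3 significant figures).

52.6 mA

X_L = ωL = 417 Ω
X_C = 1/(ωC) = 333 Ω
Net reactance X = X_L − X_C = 84.5 Ω
Z = 47.3 + j84.5 Ω
|Z| = √(47.3² + 84.5²) = 96.9 Ω
I = V/|Z| = 5.1/96.9 = 52.6 mA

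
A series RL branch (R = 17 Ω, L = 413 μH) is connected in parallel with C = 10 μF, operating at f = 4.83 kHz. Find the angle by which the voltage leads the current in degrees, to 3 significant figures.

-82.1°

ω = 2πf = 30350 rad/s
X_L = ωL = 12.5 Ω
X_C = 1/(ωC) = 3.30 Ω
Branch 1 (R+jX_L): Z₁ = 17.0 + j12.5 Ω, |Z₁| = 21.1 Ω
Branch 2 (−jX_C): Z₂ = −j3.30 Ω
Parallel: Z = Z₁Z₂/(Z₁+Z₂), |Z| = 3.60 Ω, ∠Z = -82.1°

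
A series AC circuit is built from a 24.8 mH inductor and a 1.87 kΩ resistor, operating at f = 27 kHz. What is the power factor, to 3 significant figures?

0.406

ω = 2πf = 169600 rad/s
X_L = ωL = 4210 Ω
Z = 1870 + j4210 Ω
|Z| = √(1870² + 4210²) = 4600 Ω
∠Z = arctan(4210/1870) = 66.0°
cos φ = cos(66.0°) = 0.406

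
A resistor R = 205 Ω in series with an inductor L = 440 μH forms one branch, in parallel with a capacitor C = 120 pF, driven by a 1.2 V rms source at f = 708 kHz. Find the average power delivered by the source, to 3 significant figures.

76.2 μW

ω = 2πf = 4.448e+06 rad/s
X_L = ωL = 1960 Ω
X_C = 1/(ωC) = 1870 Ω
Branch 1 (R+jX_L): Z₁ = 205 + j1960 Ω, |Z₁| = 1970 Ω
Branch 2 (−jX_C): Z₂ = −j1870 Ω
Parallel: Z = Z₁Z₂/(Z₁+Z₂), |Z| = 16600 Ω, ∠Z = -28.3°
I = V/|Z| = 72.1 μA
P = VI cos φ = 1.2 × 7.21e-05 × cos(-28.3°) = 76.2 μW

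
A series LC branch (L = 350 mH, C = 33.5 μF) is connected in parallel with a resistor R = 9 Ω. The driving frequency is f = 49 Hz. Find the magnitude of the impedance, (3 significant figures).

6.91 Ω

ω = 2πf = 307.9 rad/s
X_L = ωL = 108 Ω
X_C = 1/(ωC) = 97.0 Ω
Branch 1: Z₁ = R = 9.00 Ω
Branch 2 (series LC): Z₂ = j(X_L − X_C) = j10.8 Ω
Parallel: Z = Z₁Z₂/(Z₁+Z₂), |Z| = 6.91 Ω, ∠Z = 39.8°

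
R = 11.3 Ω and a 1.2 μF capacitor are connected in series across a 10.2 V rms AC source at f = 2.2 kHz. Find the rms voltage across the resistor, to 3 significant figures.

ω = 2πf = 13820 rad/s
X_C = 1/(ωC) = 60.3 Ω
Z = 11.3 − j60.3 Ω
|Z| = √(11.3² + 60.3²) = 61.3 Ω
I = V/|Z| = 166 mA
V_R = I·|Z_R| = 0.166 × 11.3 = 1.88 V

1.88 V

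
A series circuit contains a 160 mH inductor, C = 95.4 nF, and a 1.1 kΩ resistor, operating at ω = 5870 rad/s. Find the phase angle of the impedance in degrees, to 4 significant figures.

-37.58°

X_L = ωL = 939.2 Ω
X_C = 1/(ωC) = 1786 Ω
Net reactance X = X_L − X_C = -846.5 Ω
Z = 1100 − j846.5 Ω
|Z| = √(1100² + 846.5²) = 1388 Ω
∠Z = arctan(-846.5/1100) = -37.58°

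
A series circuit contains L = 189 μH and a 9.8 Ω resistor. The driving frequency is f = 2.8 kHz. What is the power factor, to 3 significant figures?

ω = 2πf = 17590 rad/s
X_L = ωL = 3.33 Ω
Z = 9.80 + j3.33 Ω
|Z| = √(9.80² + 3.33²) = 10.3 Ω
∠Z = arctan(3.33/9.80) = 18.7°
cos φ = cos(18.7°) = 0.947

0.947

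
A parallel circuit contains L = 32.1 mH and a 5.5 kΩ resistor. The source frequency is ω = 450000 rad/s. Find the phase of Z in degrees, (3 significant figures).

20.8°

X_L = ωL = 14400 Ω
Parallel: admittances add. Y = 1/R + 1/(jωL)
Y = (0.000182 − j6.92e-05) S
|Y| = 0.000195 S → |Z| = 1/|Y| = 5140 Ω, ∠Z = −∠Y = 20.8°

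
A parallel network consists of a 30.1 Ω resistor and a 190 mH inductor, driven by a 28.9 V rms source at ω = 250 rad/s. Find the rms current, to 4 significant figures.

X_L = ωL = 47.50 Ω
Parallel: admittances add. Y = 1/R + 1/(jωL)
Y = (0.03322 − j0.02105) S
|Y| = 0.03933 S → |Z| = 1/|Y| = 25.43 Ω, ∠Z = −∠Y = 32.36°
I = V/|Z| = 28.9/25.43 = 1.137 A

1.137 A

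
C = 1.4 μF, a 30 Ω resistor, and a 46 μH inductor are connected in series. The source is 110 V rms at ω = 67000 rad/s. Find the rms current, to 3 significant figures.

X_L = ωL = 3.08 Ω
X_C = 1/(ωC) = 10.7 Ω
Net reactance X = X_L − X_C = -7.58 Ω
Z = 30.0 − j7.58 Ω
|Z| = √(30.0² + 7.58²) = 30.9 Ω
I = V/|Z| = 110/30.9 = 3.55 A

3.55 A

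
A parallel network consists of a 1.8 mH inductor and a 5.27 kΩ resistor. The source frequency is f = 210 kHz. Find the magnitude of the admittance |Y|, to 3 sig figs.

462 μS

ω = 2πf = 1.319e+06 rad/s
X_L = ωL = 2380 Ω
Parallel: admittances add. Y = 1/R + 1/(jωL)
Y = (0.000190 − j0.000421) S
|Y| = 0.000462 S → |Z| = 1/|Y| = 2170 Ω, ∠Z = −∠Y = 65.7°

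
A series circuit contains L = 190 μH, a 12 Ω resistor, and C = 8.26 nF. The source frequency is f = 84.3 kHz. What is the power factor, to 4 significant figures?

ω = 2πf = 529700 rad/s
X_L = ωL = 100.6 Ω
X_C = 1/(ωC) = 228.6 Ω
Net reactance X = X_L − X_C = -127.9 Ω
Z = 12.00 − j127.9 Ω
|Z| = √(12.00² + 127.9²) = 128.5 Ω
∠Z = arctan(-127.9/12.00) = -84.64°
cos φ = cos(-84.64°) = 0.09339

0.09339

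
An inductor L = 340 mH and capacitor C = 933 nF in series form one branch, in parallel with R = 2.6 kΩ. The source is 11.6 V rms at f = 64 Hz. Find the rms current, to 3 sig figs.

ω = 2πf = 402.1 rad/s
X_L = ωL = 137 Ω
X_C = 1/(ωC) = 2670 Ω
Branch 1: Z₁ = R = 2600 Ω
Branch 2 (series LC): Z₂ = j(X_L − X_C) = −j2530 Ω
Parallel: Z = Z₁Z₂/(Z₁+Z₂), |Z| = 1810 Ω, ∠Z = -45.8°
I = V/|Z| = 11.6/1810 = 6.40 mA

6.40 mA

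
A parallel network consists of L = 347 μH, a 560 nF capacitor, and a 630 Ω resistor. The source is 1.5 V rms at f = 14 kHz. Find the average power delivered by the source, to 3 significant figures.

ω = 2πf = 87960 rad/s
X_L = ωL = 30.5 Ω
X_C = 1/(ωC) = 20.3 Ω
Parallel: admittances add. Y = 1/R + 1/(jωL) + jωC
Y = (0.00159 + j0.0165) S
|Y| = 0.0166 S → |Z| = 1/|Y| = 60.3 Ω, ∠Z = −∠Y = -84.5°
I = V/|Z| = 24.9 mA
P = VI cos φ = 1.5 × 0.0249 × cos(-84.5°) = 3.57 mW

3.57 mW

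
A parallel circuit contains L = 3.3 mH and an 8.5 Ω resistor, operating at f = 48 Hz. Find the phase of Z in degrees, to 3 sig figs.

83.3°

ω = 2πf = 301.6 rad/s
X_L = ωL = 0.995 Ω
Parallel: admittances add. Y = 1/R + 1/(jωL)
Y = (0.118 − j1.00) S
|Y| = 1.01 S → |Z| = 1/|Y| = 0.989 Ω, ∠Z = −∠Y = 83.3°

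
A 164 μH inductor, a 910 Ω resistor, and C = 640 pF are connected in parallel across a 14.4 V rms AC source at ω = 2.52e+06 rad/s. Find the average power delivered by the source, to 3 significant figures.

228 mW

X_L = ωL = 413 Ω
X_C = 1/(ωC) = 620 Ω
Parallel: admittances add. Y = 1/R + 1/(jωL) + jωC
Y = (0.00110 − j0.000807) S
|Y| = 0.00136 S → |Z| = 1/|Y| = 734 Ω, ∠Z = −∠Y = 36.3°
I = V/|Z| = 19.6 mA
P = VI cos φ = 14.4 × 0.0196 × cos(36.3°) = 228 mW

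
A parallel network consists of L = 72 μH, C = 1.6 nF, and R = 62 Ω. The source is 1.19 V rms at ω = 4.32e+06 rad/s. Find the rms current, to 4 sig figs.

X_L = ωL = 311.0 Ω
X_C = 1/(ωC) = 144.7 Ω
Parallel: admittances add. Y = 1/R + 1/(jωL) + jωC
Y = (0.01613 + j0.003697) S
|Y| = 0.01655 S → |Z| = 1/|Y| = 60.43 Ω, ∠Z = −∠Y = -12.91°
I = V/|Z| = 1.19/60.43 = 19.69 mA

19.69 mA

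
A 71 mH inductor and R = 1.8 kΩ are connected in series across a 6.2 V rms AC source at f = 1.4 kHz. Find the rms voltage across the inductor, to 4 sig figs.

2.032 V

ω = 2πf = 8796 rad/s
X_L = ωL = 624.5 Ω
Z = 1800 + j624.5 Ω
|Z| = √(1800² + 624.5²) = 1905 Ω
I = V/|Z| = 3.254 mA
V_L = I·|Z_L| = 0.003254 × 624.5 = 2.032 V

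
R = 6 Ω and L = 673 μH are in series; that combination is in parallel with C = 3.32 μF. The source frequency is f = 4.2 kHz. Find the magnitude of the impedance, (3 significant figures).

ω = 2πf = 26390 rad/s
X_L = ωL = 17.8 Ω
X_C = 1/(ωC) = 11.4 Ω
Branch 1 (R+jX_L): Z₁ = 6.00 + j17.8 Ω, |Z₁| = 18.7 Ω
Branch 2 (−jX_C): Z₂ = −j11.4 Ω
Parallel: Z = Z₁Z₂/(Z₁+Z₂), |Z| = 24.5 Ω, ∠Z = -65.3°

24.5 Ω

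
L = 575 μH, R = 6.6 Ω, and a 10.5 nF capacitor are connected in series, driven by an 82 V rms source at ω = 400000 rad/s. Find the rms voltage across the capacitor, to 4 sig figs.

1869 V

X_L = ωL = 230.0 Ω
X_C = 1/(ωC) = 238.1 Ω
Net reactance X = X_L − X_C = -8.095 Ω
Z = 6.600 − j8.095 Ω
|Z| = √(6.600² + 8.095²) = 10.44 Ω
I = V/|Z| = 7.851 A
V_C = I·|Z_C| = 7.851 × 238.1 = 1869 V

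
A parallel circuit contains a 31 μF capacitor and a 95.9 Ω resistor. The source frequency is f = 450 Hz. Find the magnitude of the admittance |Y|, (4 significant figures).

ω = 2πf = 2827 rad/s
X_C = 1/(ωC) = 11.41 Ω
Parallel: admittances add. Y = 1/R + jωC
Y = (0.01043 + j0.08765) S
|Y| = 0.08827 S → |Z| = 1/|Y| = 11.33 Ω, ∠Z = −∠Y = -83.22°

88.27 mS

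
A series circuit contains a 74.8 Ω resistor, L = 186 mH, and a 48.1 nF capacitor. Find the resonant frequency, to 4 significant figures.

ω₀ = 1/√(LC) = 1/√(0.186 × 4.81e-08) = 10570 rad/s
f₀ = ω₀/(2π) = 1.683 kHz

1.683 kHz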